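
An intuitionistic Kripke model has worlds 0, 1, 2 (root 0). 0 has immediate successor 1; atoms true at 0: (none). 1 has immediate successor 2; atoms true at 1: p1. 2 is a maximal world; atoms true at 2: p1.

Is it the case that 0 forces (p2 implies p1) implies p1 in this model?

No

0 does not force (p2 implies p1) implies p1: already at 0 itself, 0 forces p2 implies p1 but 0 does not force p1.
0 lacks atom p1, so 0 does not force p1.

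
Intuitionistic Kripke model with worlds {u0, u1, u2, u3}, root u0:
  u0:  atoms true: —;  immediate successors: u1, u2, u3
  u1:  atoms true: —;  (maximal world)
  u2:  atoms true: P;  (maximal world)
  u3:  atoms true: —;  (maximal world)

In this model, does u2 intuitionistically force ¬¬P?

u2 ⊩ ¬¬P: no world accessible from u2 forces ¬P.

Yes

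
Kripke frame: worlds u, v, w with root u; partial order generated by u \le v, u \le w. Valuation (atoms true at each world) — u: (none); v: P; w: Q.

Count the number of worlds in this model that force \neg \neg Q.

1

u: does not force it — u \nVdash \neg \neg Q since v is accessible from u and v \Vdash \neg Q.
v: does not force it — v \nVdash \neg \neg Q since v is accessible from v and v \Vdash \neg Q.
w: forces it.
Worlds forcing the formula: {w}.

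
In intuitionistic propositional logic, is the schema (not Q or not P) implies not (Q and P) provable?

This is a constructively valid De Morgan direction (disjunction of negations to negated conjunction), which is intuitionistically derivable.
If not Q holds at a world then no accessible world forces Q, hence none forces Q and P; likewise for not P.

Yes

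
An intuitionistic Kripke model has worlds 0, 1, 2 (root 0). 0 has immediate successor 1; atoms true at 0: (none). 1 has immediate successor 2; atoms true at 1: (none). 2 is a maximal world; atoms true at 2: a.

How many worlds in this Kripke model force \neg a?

0: does not force it — 0 \nVdash \neg a since 2 is accessible from 0 and 2 \Vdash a.
1: does not force it — 1 \nVdash \neg a since 2 is accessible from 1 and 2 \Vdash a.
2: does not force it — 2 \nVdash \neg a since 2 is accessible from 2 and 2 \Vdash a.
Worlds forcing the formula: { }.

0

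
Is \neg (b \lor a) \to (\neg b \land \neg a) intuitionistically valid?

Yes

This is a constructively valid De Morgan direction (negated disjunction to conjunction of negations), which is intuitionistically derivable.
From \neg (b \lor a): if b held then b \lor a would, contradiction — so \neg b; similarly \neg a.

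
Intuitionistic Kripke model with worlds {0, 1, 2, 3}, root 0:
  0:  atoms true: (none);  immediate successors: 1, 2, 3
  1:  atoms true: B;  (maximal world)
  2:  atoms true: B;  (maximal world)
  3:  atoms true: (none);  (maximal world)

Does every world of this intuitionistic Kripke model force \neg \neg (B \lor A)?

No

Not every world: 0 \nVdash \neg \neg (B \lor A).
0 \nVdash \neg \neg (B \lor A) since 3 is accessible from 0 and 3 \Vdash \neg (B \lor A).
3 \Vdash \neg (B \lor A): no world accessible from 3 forces B \lor A.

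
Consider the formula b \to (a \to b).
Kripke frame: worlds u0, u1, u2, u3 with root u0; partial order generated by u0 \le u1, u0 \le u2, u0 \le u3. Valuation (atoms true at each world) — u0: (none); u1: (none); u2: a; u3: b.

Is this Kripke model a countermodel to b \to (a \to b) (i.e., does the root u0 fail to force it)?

u0 \Vdash b \to (a \to b): every world accessible from u0 that forces b (namely u3) also forces a \to b.
So the root u0 forces b \to (a \to b); the model is not a countermodel.

No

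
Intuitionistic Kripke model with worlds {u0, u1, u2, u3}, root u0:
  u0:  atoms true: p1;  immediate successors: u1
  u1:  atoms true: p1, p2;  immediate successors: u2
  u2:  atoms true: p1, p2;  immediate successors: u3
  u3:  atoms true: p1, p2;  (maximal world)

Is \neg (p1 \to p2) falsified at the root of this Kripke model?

u0 \nVdash \neg (p1 \to p2) since u1 is accessible from u0 and u1 \Vdash p1 \to p2.
u1 \Vdash p1 \to p2: every world accessible from u1 that forces p1 (namely u1, u2, u3) also forces p2.
So the root u0 does not force \neg (p1 \to p2); the model is a countermodel.

Yes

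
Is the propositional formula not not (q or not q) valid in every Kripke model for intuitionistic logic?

This is the double negation of excluded middle, which is intuitionistically derivable.
Assuming not (q or not q): from q we'd get q or not q, so not q; but then q or not q again — contradiction. Hence not not (q or not q).

Yes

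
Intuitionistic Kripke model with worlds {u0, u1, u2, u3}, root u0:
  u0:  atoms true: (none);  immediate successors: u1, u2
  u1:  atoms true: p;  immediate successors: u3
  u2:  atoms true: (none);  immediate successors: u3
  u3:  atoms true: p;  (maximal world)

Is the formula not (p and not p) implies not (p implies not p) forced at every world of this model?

u0 forces not (p and not p) implies not (p implies not p): every world accessible from u0 that forces not (p and not p) (namely u0, u1, u2, u3) also forces not (p implies not p).
Since the root u0 forces not (p and not p) implies not (p implies not p) and forcing is persistent (monotone upward), every world forces it.

Yes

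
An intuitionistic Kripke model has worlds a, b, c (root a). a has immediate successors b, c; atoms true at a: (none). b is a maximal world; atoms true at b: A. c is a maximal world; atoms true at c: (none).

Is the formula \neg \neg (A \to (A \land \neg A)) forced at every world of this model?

Not every world: a \nVdash \neg \neg (A \to (A \land \neg A)).
a \nVdash \neg \neg (A \to (A \land \neg A)) since b is accessible from a and b \Vdash \neg (A \to (A \land \neg A)).
b \Vdash \neg (A \to (A \land \neg A)): no world accessible from b forces A \to (A \land \neg A).

No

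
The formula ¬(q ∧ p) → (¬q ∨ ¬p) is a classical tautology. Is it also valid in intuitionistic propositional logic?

No

This is the constructively invalid direction of De Morgan's law for conjunction, which is not intuitionistically valid.
A Kripke countermodel: worlds s0, s1, s2; order generated by s0 ≤ s1, s0 ≤ s2; atoms true at each world — s0:{}; s1:{q}; s2:{p}.
s0 ⊮ ¬(q ∧ p) → (¬q ∨ ¬p): already at s0 itself, s0 ⊩ ¬(q ∧ p) but s0 ⊮ ¬q ∨ ¬p.
s0 ⊮ ¬q ∨ ¬p: neither disjunct is forced at s0.
s0 ⊮ ¬q since s1 is accessible from s0 and s1 ⊩ q.
So the root s0 does not force the formula.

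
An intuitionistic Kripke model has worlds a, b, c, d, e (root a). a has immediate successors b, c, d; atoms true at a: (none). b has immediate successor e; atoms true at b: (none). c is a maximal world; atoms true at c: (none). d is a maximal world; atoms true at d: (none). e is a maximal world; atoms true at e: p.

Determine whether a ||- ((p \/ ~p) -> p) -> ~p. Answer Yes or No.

a ||-/- ((p \/ ~p) -> p) -> ~p: at the accessible world b, b ||- (p \/ ~p) -> p but b ||-/- ~p.
b ||-/- ~p since e is accessible from b and e ||- p.

No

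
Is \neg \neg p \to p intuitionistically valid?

No

This is double-negation elimination, which is not intuitionistically valid.
A Kripke countermodel: worlds u, v; order generated by u \le v; atoms true at each world — u:{}; v:{p}.
u \nVdash \neg \neg p \to p: already at u itself, u \Vdash \neg \neg p but u \nVdash p.
u lacks atom p, so u \nVdash p.
So the root u does not force the formula.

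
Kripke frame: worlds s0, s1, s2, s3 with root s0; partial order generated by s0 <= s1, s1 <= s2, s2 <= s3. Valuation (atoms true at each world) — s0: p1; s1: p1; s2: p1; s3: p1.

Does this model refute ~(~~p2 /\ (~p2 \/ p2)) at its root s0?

No

s0 ||- ~(~~p2 /\ (~p2 \/ p2)): no world accessible from s0 forces ~~p2 /\ (~p2 \/ p2).
So the root s0 forces ~(~~p2 /\ (~p2 \/ p2)); the model is not a countermodel.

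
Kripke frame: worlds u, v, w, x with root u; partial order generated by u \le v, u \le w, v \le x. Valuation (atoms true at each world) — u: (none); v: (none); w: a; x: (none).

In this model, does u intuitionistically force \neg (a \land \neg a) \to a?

u \nVdash \neg (a \land \neg a) \to a: already at u itself, u \Vdash \neg (a \land \neg a) but u \nVdash a.
u lacks atom a, so u \nVdash a.

No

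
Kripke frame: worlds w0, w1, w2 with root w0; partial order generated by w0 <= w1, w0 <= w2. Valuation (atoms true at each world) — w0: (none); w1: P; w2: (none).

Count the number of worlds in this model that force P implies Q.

1

w0: does not force it — w0 does not force P implies Q: at the accessible world w1, w1 forces P but w1 does not force Q.
w1: does not force it.
w2: forces it.
Worlds forcing the formula: {w2}.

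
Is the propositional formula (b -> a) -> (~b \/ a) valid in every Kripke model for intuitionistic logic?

No

This is the material-implication-as-disjunction principle, which is not intuitionistically valid.
A Kripke countermodel: worlds u0, u1; order generated by u0 <= u1; atoms true at each world — u0:{}; u1:{a,b}.
u0 ||-/- (b -> a) -> (~b \/ a): already at u0 itself, u0 ||- b -> a but u0 ||-/- ~b \/ a.
u0 ||-/- ~b \/ a: neither disjunct is forced at u0.
u0 ||-/- ~b since u1 is accessible from u0 and u1 ||- b.
So the root u0 does not force the formula.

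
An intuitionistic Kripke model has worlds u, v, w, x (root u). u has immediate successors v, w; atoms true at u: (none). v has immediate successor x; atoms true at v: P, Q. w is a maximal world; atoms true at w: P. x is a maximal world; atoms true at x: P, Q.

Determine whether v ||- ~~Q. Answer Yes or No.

v ||- ~~Q: no world accessible from v forces ~Q.

Yes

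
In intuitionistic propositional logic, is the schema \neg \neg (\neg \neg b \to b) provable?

Yes

This is the double negation of double-negation elimination, which is intuitionistically derivable.
By Glivenko's theorem the double negation of any classical propositional tautology is intuitionistically provable; \neg \neg b \to b is classically a tautology.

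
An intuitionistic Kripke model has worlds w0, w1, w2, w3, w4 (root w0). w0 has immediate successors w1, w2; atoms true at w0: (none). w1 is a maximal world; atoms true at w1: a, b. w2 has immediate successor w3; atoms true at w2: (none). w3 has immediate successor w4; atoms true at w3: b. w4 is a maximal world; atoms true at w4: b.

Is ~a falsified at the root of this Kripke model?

Yes

w0 ||-/- ~a since w1 is accessible from w0 and w1 ||- a.
So the root w0 does not force ~a; the model is a countermodel.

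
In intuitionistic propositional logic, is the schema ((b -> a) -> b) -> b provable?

This is Peirce's law, which is not intuitionistically valid.
A Kripke countermodel: worlds u0, u1; order generated by u0 <= u1; atoms true at each world — u0:{}; u1:{b}.
u0 ||-/- ((b -> a) -> b) -> b: already at u0 itself, u0 ||- (b -> a) -> b but u0 ||-/- b.
u0 lacks atom b, so u0 ||-/- b.
So the root u0 does not force the formula.

No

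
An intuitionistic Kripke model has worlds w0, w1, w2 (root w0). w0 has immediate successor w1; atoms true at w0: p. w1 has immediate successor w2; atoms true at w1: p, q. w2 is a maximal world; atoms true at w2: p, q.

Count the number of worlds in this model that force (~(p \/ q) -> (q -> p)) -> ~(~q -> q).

0

w0: does not force it — w0 ||-/- (~(p \/ q) -> (q -> p)) -> ~(~q -> q): already at w0 itself, w0 ||- ~(p \/ q) -> (q -> p) but w0 ||-/- ~(~q -> q).
w1: does not force it — w1 ||-/- (~(p \/ q) -> (q -> p)) -> ~(~q -> q): already at w1 itself, w1 ||- ~(p \/ q) -> (q -> p) but w1 ||-/- ~(~q -> q).
w2: does not force it — w2 ||-/- (~(p \/ q) -> (q -> p)) -> ~(~q -> q): already at w2 itself, w2 ||- ~(p \/ q) -> (q -> p) but w2 ||-/- ~(~q -> q).
Worlds forcing the formula: { }.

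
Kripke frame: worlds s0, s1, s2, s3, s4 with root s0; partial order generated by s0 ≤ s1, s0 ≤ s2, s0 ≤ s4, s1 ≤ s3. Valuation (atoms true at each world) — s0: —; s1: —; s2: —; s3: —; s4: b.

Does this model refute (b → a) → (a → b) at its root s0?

No

s0 ⊩ (b → a) → (a → b): every world accessible from s0 that forces b → a (namely s1, s2, s3) also forces a → b.
So the root s0 forces (b → a) → (a → b); the model is not a countermodel.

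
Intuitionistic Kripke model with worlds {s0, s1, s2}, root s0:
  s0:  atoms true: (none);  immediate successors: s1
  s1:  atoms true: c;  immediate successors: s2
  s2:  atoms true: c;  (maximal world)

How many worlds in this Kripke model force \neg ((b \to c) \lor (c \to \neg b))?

0

s0: does not force it — s0 \nVdash \neg ((b \to c) \lor (c \to \neg b)) since s0 is accessible from s0 and s0 \Vdash (b \to c) \lor (c \to \neg b).
s1: does not force it.
s2: does not force it.
Worlds forcing the formula: { }.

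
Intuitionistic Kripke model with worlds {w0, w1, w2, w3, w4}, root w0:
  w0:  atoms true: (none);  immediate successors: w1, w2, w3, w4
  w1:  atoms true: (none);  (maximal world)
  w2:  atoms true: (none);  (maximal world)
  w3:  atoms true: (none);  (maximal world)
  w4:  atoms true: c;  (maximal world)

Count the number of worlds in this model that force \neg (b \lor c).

w0: does not force it — w0 \nVdash \neg (b \lor c) since w4 is accessible from w0 and w4 \Vdash b \lor c.
w1: forces it.
w2: forces it.
w3: forces it.
w4: does not force it — w4 \nVdash \neg (b \lor c) since w4 is accessible from w4 and w4 \Vdash b \lor c.
Worlds forcing the formula: {w1, w2, w3}.

3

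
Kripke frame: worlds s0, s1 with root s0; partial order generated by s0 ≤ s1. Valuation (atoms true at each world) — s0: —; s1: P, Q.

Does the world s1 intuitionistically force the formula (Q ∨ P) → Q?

Yes

s1 ⊩ (Q ∨ P) → Q: every world accessible from s1 that forces Q ∨ P (namely s1) also forces Q.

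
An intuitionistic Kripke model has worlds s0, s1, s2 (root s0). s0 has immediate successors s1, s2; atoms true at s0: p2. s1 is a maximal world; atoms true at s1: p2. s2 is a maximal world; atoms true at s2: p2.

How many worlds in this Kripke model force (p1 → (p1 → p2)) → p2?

s0: forces it.
s1: forces it.
s2: forces it.
Worlds forcing the formula: {s0, s1, s2}.

3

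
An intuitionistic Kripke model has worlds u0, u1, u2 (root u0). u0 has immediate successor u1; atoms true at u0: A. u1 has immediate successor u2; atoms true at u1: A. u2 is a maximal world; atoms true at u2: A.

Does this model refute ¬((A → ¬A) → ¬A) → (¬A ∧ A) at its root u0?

u0 ⊩ ¬((A → ¬A) → ¬A) → (¬A ∧ A) vacuously: no world accessible from u0 forces the antecedent ¬((A → ¬A) → ¬A).
So the root u0 forces ¬((A → ¬A) → ¬A) → (¬A ∧ A); the model is not a countermodel.

No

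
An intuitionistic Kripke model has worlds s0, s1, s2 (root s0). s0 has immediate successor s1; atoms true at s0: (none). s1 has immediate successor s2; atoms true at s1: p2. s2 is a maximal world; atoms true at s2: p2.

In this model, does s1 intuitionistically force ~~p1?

No

s1 ||-/- ~~p1 since s1 is accessible from s1 and s1 ||- ~p1.
s1 ||- ~p1: no world accessible from s1 forces p1.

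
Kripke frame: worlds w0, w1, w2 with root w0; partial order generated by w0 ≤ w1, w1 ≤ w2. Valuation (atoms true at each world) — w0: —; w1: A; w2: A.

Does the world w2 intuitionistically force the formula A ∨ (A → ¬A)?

Yes

w2 ⊩ A ∨ (A → ¬A) via the disjunct A.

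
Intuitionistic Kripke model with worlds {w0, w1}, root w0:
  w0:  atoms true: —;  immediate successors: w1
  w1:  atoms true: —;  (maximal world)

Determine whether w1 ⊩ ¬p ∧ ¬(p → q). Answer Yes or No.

w1 ⊮ ¬p ∧ ¬(p → q) since w1 fails ¬(p → q).

No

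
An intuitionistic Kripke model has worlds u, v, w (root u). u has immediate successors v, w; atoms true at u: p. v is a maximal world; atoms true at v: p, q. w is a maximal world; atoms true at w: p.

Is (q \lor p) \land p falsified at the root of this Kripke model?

u \Vdash (q \lor p) \land p since u forces both conjuncts.
So the root u forces (q \lor p) \land p; the model is not a countermodel.

No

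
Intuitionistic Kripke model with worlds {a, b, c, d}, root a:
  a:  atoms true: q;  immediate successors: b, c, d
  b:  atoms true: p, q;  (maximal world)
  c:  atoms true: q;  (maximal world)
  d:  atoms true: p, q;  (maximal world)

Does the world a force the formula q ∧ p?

a ⊮ q ∧ p since a fails p.

No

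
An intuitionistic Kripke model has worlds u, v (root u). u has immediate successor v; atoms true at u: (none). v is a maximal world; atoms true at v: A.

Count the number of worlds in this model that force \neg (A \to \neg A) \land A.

1

u: does not force it — u \nVdash \neg (A \to \neg A) \land A since u fails A.
v: forces it.
Worlds forcing the formula: {v}.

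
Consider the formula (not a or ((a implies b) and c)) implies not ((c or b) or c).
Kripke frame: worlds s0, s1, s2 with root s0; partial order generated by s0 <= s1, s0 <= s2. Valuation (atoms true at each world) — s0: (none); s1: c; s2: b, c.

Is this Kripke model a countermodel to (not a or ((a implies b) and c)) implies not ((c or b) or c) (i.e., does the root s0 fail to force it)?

s0 does not force (not a or ((a implies b) and c)) implies not ((c or b) or c): already at s0 itself, s0 forces not a or ((a implies b) and c) but s0 does not force not ((c or b) or c).
s0 does not force not ((c or b) or c) since s1 is accessible from s0 and s1 forces (c or b) or c.
s1 forces (c or b) or c via the disjunct c or b.
So the root s0 does not force (not a or ((a implies b) and c)) implies not ((c or b) or c); the model is a countermodel.

Yes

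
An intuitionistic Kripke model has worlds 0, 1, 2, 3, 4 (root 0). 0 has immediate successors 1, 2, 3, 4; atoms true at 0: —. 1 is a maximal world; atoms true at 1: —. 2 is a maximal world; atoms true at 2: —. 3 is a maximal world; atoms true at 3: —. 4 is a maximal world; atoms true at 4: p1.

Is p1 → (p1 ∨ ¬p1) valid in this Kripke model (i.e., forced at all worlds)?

Yes

0 ⊩ p1 → (p1 ∨ ¬p1): every world accessible from 0 that forces p1 (namely 4) also forces p1 ∨ ¬p1.
Since the root 0 forces p1 → (p1 ∨ ¬p1) and forcing is persistent (monotone upward), every world forces it.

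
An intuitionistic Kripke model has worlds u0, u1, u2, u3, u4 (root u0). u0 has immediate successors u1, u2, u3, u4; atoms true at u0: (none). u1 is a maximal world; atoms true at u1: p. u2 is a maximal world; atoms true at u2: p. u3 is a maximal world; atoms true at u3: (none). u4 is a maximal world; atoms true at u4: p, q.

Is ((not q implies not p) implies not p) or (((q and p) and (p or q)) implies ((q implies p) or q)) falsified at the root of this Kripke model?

u0 forces ((not q implies not p) implies not p) or (((q and p) and (p or q)) implies ((q implies p) or q)) via the disjunct ((q and p) and (p or q)) implies ((q implies p) or q).
So the root u0 forces ((not q implies not p) implies not p) or (((q and p) and (p or q)) implies ((q implies p) or q)); the model is not a countermodel.

No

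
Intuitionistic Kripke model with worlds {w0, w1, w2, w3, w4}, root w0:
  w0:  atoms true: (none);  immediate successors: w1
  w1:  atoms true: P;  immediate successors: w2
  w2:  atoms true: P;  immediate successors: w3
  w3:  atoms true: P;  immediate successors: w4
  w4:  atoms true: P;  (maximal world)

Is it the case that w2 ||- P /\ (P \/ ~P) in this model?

Yes

w2 ||- P /\ (P \/ ~P) since w2 forces both conjuncts.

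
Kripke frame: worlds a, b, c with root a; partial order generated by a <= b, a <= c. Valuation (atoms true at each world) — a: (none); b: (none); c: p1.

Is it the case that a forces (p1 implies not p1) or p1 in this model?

a does not force (p1 implies not p1) or p1: neither disjunct is forced at a.
a does not force p1 implies not p1: at the accessible world c, c forces p1 but c does not force not p1.
c does not force not p1 since c is accessible from c and c forces p1.

No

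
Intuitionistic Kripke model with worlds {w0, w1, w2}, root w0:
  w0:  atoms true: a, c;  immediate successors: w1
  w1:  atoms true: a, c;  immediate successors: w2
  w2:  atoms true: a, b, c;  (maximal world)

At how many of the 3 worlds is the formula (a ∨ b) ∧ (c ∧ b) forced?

w0: does not force it — w0 ⊮ (a ∨ b) ∧ (c ∧ b) since w0 fails c ∧ b.
w1: does not force it — w1 ⊮ (a ∨ b) ∧ (c ∧ b) since w1 fails c ∧ b.
w2: forces it.
Worlds forcing the formula: {w2}.

1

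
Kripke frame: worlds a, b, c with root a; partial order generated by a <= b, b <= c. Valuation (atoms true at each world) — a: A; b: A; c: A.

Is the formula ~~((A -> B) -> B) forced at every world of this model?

a ||- ~~((A -> B) -> B): no world accessible from a forces ~((A -> B) -> B).
Since the root a forces ~~((A -> B) -> B) and forcing is persistent (monotone upward), every world forces it.

Yes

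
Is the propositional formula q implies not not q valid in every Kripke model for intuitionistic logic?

Yes

This is double-negation introduction, which is intuitionistically derivable.
If a world forces q then every accessible world forces q (persistence), so none forces not q; hence not not q.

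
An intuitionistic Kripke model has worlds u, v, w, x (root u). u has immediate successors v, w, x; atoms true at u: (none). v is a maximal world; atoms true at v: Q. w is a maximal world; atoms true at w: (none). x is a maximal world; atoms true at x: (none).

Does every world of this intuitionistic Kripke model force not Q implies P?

Not every world: u does not force not Q implies P.
u does not force not Q implies P: at the accessible world w, w forces not Q but w does not force P.
w lacks atom P, so w does not force P.

No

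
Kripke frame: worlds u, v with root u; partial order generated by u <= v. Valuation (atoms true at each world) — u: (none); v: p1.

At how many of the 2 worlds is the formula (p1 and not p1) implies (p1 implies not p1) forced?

2

u: forces it.
v: forces it.
Worlds forcing the formula: {u, v}.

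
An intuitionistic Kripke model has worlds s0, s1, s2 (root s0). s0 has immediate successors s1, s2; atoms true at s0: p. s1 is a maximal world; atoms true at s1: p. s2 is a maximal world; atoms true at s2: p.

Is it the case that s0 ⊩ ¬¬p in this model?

Yes

s0 ⊩ ¬¬p: no world accessible from s0 forces ¬p.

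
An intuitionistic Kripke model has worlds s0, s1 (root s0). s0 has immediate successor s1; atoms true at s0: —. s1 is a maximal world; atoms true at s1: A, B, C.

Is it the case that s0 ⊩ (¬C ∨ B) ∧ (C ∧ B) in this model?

No

s0 ⊮ (¬C ∨ B) ∧ (C ∧ B) since s0 fails ¬C ∨ B.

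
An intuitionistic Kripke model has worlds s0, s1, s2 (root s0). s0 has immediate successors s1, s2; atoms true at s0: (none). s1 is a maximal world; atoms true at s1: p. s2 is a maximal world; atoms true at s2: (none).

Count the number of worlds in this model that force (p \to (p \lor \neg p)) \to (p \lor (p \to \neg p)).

2

s0: does not force it — s0 \nVdash (p \to (p \lor \neg p)) \to (p \lor (p \to \neg p)): already at s0 itself, s0 \Vdash p \to (p \lor \neg p) but s0 \nVdash p \lor (p \to \neg p).
s1: forces it.
s2: forces it.
Worlds forcing the formula: {s1, s2}.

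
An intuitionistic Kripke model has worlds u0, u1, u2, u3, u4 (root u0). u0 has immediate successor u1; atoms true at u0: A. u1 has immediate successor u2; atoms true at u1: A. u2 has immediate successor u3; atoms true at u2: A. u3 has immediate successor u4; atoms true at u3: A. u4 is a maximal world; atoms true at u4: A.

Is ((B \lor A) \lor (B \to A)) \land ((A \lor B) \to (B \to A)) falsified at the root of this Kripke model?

u0 \Vdash ((B \lor A) \lor (B \to A)) \land ((A \lor B) \to (B \to A)) since u0 forces both conjuncts.
So the root u0 forces ((B \lor A) \lor (B \to A)) \land ((A \lor B) \to (B \to A)); the model is not a countermodel.

No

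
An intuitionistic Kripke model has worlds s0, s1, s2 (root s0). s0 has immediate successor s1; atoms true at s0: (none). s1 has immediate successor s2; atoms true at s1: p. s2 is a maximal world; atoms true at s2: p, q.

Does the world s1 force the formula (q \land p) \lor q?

s1 \nVdash (q \land p) \lor q: neither disjunct is forced at s1.
s1 \nVdash q \land p since s1 fails q.

No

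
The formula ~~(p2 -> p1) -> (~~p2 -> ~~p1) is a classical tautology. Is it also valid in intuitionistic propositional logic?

This is the distribution of double negation over implication, which is intuitionistically derivable.
Assume ~~(p2 -> p1) and ~~p2; suppose ~p1. Then p2 -> p1 would give ~p2 (by contraposition), contradicting ~~p2; so ~(p2 -> p1), contradicting ~~(p2 -> p1). Hence ~~p1.

Yes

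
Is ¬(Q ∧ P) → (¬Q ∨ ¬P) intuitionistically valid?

This is the constructively invalid direction of De Morgan's law for conjunction, which is not intuitionistically valid.
A Kripke countermodel: worlds 0, 1, 2; order generated by 0 ≤ 1, 0 ≤ 2; atoms true at each world — 0:{}; 1:{Q}; 2:{P}.
0 ⊮ ¬(Q ∧ P) → (¬Q ∨ ¬P): already at 0 itself, 0 ⊩ ¬(Q ∧ P) but 0 ⊮ ¬Q ∨ ¬P.
0 ⊮ ¬Q ∨ ¬P: neither disjunct is forced at 0.
0 ⊮ ¬Q since 1 is accessible from 0 and 1 ⊩ Q.
So the root 0 does not force the formula.

No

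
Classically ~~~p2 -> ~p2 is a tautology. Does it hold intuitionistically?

Yes

This is triple-negation reduction, which is intuitionistically derivable.
Assume ~~~p2 and suppose p2. Then ~~p2 (double-negation introduction), contradicting ~~~p2. So ~p2.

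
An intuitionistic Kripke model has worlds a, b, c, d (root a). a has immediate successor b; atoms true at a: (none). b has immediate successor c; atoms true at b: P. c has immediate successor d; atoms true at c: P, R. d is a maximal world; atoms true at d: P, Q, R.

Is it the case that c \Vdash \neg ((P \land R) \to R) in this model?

c \nVdash \neg ((P \land R) \to R) since c is accessible from c and c \Vdash (P \land R) \to R.
c \Vdash (P \land R) \to R: every world accessible from c that forces P \land R (namely c, d) also forces R.

No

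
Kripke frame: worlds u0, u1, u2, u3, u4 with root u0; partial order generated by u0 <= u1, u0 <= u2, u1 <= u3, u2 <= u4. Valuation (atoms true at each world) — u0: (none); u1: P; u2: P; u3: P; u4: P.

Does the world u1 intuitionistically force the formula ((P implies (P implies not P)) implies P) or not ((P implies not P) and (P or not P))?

Yes

u1 forces ((P implies (P implies not P)) implies P) or not ((P implies not P) and (P or not P)) via the disjunct (P implies (P implies not P)) implies P.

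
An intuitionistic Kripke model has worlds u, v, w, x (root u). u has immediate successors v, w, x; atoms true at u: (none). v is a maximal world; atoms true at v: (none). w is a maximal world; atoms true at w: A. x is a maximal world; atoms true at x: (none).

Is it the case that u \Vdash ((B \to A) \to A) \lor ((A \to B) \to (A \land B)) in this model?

No

u \nVdash ((B \to A) \to A) \lor ((A \to B) \to (A \land B)): neither disjunct is forced at u.
u \nVdash (B \to A) \to A: already at u itself, u \Vdash B \to A but u \nVdash A.
u lacks atom A, so u \nVdash A.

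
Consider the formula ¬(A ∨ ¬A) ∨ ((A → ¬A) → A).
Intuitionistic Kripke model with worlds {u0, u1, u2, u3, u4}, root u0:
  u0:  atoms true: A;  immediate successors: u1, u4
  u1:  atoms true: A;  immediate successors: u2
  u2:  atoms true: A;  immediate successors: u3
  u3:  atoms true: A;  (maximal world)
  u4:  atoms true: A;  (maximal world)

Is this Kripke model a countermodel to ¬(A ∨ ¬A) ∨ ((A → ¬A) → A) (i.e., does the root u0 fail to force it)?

u0 ⊩ ¬(A ∨ ¬A) ∨ ((A → ¬A) → A) via the disjunct (A → ¬A) → A.
So the root u0 forces ¬(A ∨ ¬A) ∨ ((A → ¬A) → A); the model is not a countermodel.

No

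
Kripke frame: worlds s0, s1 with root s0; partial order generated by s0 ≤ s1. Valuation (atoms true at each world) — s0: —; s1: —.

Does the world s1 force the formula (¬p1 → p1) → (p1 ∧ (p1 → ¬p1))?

Yes

s1 ⊩ (¬p1 → p1) → (p1 ∧ (p1 → ¬p1)) vacuously: no world accessible from s1 forces the antecedent ¬p1 → p1.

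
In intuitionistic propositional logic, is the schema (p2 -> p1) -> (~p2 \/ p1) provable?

No

This is the material-implication-as-disjunction principle, which is not intuitionistically valid.
A Kripke countermodel: worlds 0, 1; order generated by 0 <= 1; atoms true at each world — 0:{}; 1:{p1,p2}.
0 ||-/- (p2 -> p1) -> (~p2 \/ p1): already at 0 itself, 0 ||- p2 -> p1 but 0 ||-/- ~p2 \/ p1.
0 ||-/- ~p2 \/ p1: neither disjunct is forced at 0.
0 ||-/- ~p2 since 1 is accessible from 0 and 1 ||- p2.
So the root 0 does not force the formula.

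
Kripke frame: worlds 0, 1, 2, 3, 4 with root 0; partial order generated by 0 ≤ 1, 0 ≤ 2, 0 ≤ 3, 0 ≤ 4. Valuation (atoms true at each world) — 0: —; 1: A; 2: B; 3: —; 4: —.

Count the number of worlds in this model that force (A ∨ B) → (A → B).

0: does not force it — 0 ⊮ (A ∨ B) → (A → B): at the accessible world 1, 1 ⊩ A ∨ B but 1 ⊮ A → B.
1: does not force it — 1 ⊮ (A ∨ B) → (A → B): already at 1 itself, 1 ⊩ A ∨ B but 1 ⊮ A → B.
2: forces it.
3: forces it.
4: forces it.
Worlds forcing the formula: {2, 3, 4}.

3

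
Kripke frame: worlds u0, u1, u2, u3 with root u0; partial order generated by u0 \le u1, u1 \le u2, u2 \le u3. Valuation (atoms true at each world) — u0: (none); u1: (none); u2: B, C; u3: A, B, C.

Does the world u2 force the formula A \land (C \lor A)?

u2 \nVdash A \land (C \lor A) since u2 fails A.

No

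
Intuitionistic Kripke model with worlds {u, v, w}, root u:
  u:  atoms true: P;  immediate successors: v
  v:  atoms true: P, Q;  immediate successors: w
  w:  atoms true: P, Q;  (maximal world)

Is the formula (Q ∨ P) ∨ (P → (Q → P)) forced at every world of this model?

u ⊩ (Q ∨ P) ∨ (P → (Q → P)) via the disjunct Q ∨ P.
Since the root u forces (Q ∨ P) ∨ (P → (Q → P)) and forcing is persistent (monotone upward), every world forces it.

Yes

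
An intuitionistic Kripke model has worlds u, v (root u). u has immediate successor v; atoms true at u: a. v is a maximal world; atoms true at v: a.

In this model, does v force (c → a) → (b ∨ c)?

v ⊮ (c → a) → (b ∨ c): already at v itself, v ⊩ c → a but v ⊮ b ∨ c.
v ⊮ b ∨ c: neither disjunct is forced at v.
v lacks atom b, so v ⊮ b.

No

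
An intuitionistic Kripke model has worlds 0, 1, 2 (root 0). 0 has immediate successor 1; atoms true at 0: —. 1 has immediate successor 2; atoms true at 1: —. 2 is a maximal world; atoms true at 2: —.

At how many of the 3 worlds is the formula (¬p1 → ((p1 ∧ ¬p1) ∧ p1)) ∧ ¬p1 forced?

0: does not force it — 0 ⊮ (¬p1 → ((p1 ∧ ¬p1) ∧ p1)) ∧ ¬p1 since 0 fails ¬p1 → ((p1 ∧ ¬p1) ∧ p1).
1: does not force it.
2: does not force it.
Worlds forcing the formula: { }.

0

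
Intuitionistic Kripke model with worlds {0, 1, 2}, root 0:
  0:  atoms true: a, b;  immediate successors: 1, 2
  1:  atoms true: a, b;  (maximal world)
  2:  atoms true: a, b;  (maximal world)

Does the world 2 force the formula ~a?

No

2 ||-/- ~a since 2 is accessible from 2 and 2 ||- a.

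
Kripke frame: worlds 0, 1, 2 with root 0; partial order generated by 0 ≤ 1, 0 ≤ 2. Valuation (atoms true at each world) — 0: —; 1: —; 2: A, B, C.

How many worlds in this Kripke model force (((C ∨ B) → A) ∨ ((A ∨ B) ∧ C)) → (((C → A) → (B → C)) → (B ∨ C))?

0: does not force it — 0 ⊮ (((C ∨ B) → A) ∨ ((A ∨ B) ∧ C)) → (((C → A) → (B → C)) → (B ∨ C)): already at 0 itself, 0 ⊩ ((C ∨ B) → A) ∨ ((A ∨ B) ∧ C) but 0 ⊮ ((C → A) → (B → C)) → (B ∨ C).
1: does not force it — 1 ⊮ (((C ∨ B) → A) ∨ ((A ∨ B) ∧ C)) → (((C → A) → (B → C)) → (B ∨ C)): already at 1 itself, 1 ⊩ ((C ∨ B) → A) ∨ ((A ∨ B) ∧ C) but 1 ⊮ ((C → A) → (B → C)) → (B ∨ C).
2: forces it.
Worlds forcing the formula: {2}.

1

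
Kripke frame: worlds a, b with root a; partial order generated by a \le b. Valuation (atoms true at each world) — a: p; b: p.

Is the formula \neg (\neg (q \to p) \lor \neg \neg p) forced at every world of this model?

Not every world: a \nVdash \neg (\neg (q \to p) \lor \neg \neg p).
a \nVdash \neg (\neg (q \to p) \lor \neg \neg p) since a is accessible from a and a \Vdash \neg (q \to p) \lor \neg \neg p.
a \Vdash \neg (q \to p) \lor \neg \neg p via the disjunct \neg \neg p.

No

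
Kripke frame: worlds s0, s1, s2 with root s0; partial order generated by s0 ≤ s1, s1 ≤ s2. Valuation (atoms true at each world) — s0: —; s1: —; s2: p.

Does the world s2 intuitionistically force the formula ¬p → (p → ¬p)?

s2 ⊩ ¬p → (p → ¬p) vacuously: no world accessible from s2 forces the antecedent ¬p.

Yes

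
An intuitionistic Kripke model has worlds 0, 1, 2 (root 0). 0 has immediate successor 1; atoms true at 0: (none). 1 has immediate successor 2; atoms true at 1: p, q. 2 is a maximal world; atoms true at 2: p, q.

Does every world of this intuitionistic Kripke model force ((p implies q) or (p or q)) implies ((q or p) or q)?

Not every world: 0 does not force ((p implies q) or (p or q)) implies ((q or p) or q).
0 does not force ((p implies q) or (p or q)) implies ((q or p) or q): already at 0 itself, 0 forces (p implies q) or (p or q) but 0 does not force (q or p) or q.
0 does not force (q or p) or q: neither disjunct is forced at 0.
0 does not force q or p: neither disjunct is forced at 0.

No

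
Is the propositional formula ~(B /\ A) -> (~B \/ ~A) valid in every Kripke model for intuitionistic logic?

No

This is the constructively invalid direction of De Morgan's law for conjunction, which is not intuitionistically valid.
A Kripke countermodel: worlds a, b, c; order generated by a <= b, a <= c; atoms true at each world — a:{}; b:{B}; c:{A}.
a ||-/- ~(B /\ A) -> (~B \/ ~A): already at a itself, a ||- ~(B /\ A) but a ||-/- ~B \/ ~A.
a ||-/- ~B \/ ~A: neither disjunct is forced at a.
a ||-/- ~B since b is accessible from a and b ||- B.
So the root a does not force the formula.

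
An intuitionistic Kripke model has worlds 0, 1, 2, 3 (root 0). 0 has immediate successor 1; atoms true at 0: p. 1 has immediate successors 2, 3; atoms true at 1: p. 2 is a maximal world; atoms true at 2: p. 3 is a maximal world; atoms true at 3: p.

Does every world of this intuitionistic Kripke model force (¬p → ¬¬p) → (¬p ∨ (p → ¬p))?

No

Not every world: 0 ⊮ (¬p → ¬¬p) → (¬p ∨ (p → ¬p)).
0 ⊮ (¬p → ¬¬p) → (¬p ∨ (p → ¬p)): already at 0 itself, 0 ⊩ ¬p → ¬¬p but 0 ⊮ ¬p ∨ (p → ¬p).
0 ⊮ ¬p ∨ (p → ¬p): neither disjunct is forced at 0.
0 ⊮ ¬p since 0 is accessible from 0 and 0 ⊩ p.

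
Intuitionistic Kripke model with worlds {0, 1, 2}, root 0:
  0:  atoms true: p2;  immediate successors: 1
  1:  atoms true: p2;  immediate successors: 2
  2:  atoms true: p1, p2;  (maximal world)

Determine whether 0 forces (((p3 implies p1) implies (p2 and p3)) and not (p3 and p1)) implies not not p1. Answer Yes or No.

0 forces (((p3 implies p1) implies (p2 and p3)) and not (p3 and p1)) implies not not p1 vacuously: no world accessible from 0 forces the antecedent ((p3 implies p1) implies (p2 and p3)) and not (p3 and p1).

Yes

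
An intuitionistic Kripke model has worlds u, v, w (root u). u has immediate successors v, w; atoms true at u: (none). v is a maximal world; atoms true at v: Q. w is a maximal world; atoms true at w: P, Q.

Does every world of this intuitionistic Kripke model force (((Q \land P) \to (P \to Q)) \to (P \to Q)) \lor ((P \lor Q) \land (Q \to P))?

u \Vdash (((Q \land P) \to (P \to Q)) \to (P \to Q)) \lor ((P \lor Q) \land (Q \to P)) via the disjunct ((Q \land P) \to (P \to Q)) \to (P \to Q).
Since the root u forces (((Q \land P) \to (P \to Q)) \to (P \to Q)) \lor ((P \lor Q) \land (Q \to P)) and forcing is persistent (monotone upward), every world forces it.

Yes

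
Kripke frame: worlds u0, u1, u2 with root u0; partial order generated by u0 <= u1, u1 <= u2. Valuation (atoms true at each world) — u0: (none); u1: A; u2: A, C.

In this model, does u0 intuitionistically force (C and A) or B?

No

u0 does not force (C and A) or B: neither disjunct is forced at u0.
u0 does not force C and A since u0 fails C.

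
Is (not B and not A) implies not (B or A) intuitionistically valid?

This is a constructively valid De Morgan direction (conjunction of negations to negated disjunction), which is intuitionistically derivable.
If both not B and not A hold at a world, no accessible world forces B or forces A, so none forces B or A.

Yes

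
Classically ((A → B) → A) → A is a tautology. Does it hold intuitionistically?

No

This is Peirce's law, which is not intuitionistically valid.
A Kripke countermodel: worlds s0, s1; order generated by s0 ≤ s1; atoms true at each world — s0:{}; s1:{A}.
s0 ⊮ ((A → B) → A) → A: already at s0 itself, s0 ⊩ (A → B) → A but s0 ⊮ A.
s0 lacks atom A, so s0 ⊮ A.
So the root s0 does not force the formula.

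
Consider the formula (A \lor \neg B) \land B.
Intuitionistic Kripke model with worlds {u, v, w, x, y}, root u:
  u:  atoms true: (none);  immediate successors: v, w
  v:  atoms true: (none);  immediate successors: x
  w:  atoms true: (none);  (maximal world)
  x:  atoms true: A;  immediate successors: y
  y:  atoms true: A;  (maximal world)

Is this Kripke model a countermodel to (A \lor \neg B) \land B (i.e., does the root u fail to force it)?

Yes

u \nVdash (A \lor \neg B) \land B since u fails B.
So the root u does not force (A \lor \neg B) \land B; the model is a countermodel.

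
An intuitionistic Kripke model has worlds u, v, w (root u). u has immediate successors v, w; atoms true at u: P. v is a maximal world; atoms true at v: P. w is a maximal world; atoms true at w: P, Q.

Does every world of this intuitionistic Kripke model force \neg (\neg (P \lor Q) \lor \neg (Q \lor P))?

u \Vdash \neg (\neg (P \lor Q) \lor \neg (Q \lor P)): no world accessible from u forces \neg (P \lor Q) \lor \neg (Q \lor P).
Since the root u forces \neg (\neg (P \lor Q) \lor \neg (Q \lor P)) and forcing is persistent (monotone upward), every world forces it.

Yes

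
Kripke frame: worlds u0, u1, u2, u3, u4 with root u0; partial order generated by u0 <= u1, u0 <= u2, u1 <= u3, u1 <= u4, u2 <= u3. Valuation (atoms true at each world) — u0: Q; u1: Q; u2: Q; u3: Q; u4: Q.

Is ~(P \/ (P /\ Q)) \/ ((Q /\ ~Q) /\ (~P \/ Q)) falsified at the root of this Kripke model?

No

u0 ||- ~(P \/ (P /\ Q)) \/ ((Q /\ ~Q) /\ (~P \/ Q)) via the disjunct ~(P \/ (P /\ Q)).
So the root u0 forces ~(P \/ (P /\ Q)) \/ ((Q /\ ~Q) /\ (~P \/ Q)); the model is not a countermodel.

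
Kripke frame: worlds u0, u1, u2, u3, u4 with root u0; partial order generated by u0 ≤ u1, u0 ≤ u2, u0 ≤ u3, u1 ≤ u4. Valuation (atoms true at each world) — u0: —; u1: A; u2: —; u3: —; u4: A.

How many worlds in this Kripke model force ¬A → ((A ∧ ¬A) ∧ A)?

u0: does not force it — u0 ⊮ ¬A → ((A ∧ ¬A) ∧ A): at the accessible world u2, u2 ⊩ ¬A but u2 ⊮ (A ∧ ¬A) ∧ A.
u1: forces it.
u2: does not force it — u2 ⊮ ¬A → ((A ∧ ¬A) ∧ A): already at u2 itself, u2 ⊩ ¬A but u2 ⊮ (A ∧ ¬A) ∧ A.
u3: does not force it.
u4: forces it.
Worlds forcing the formula: {u1, u4}.

2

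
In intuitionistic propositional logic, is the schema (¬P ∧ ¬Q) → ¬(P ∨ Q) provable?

Yes

This is a constructively valid De Morgan direction (conjunction of negations to negated disjunction), which is intuitionistically derivable.
If both ¬P and ¬Q hold at a world, no accessible world forces P or forces Q, so none forces P ∨ Q.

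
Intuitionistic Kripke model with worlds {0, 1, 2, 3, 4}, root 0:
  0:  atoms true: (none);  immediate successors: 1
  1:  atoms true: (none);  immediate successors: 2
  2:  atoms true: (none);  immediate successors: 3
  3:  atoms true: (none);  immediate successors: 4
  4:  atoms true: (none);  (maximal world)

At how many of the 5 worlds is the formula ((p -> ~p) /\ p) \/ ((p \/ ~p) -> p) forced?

0: does not force it — 0 ||-/- ((p -> ~p) /\ p) \/ ((p \/ ~p) -> p): neither disjunct is forced at 0.
1: does not force it.
2: does not force it.
3: does not force it.
4: does not force it.
Worlds forcing the formula: { }.

0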